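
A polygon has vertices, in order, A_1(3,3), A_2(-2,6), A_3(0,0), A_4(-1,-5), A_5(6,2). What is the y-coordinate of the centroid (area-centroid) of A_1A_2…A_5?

1

Apply the shoelace (surveyor's) formula. First the cross-terms c_i = x_i·y_{i+1} − x_{i+1}·y_i:
  24, 0, 0, 28, 12  ⇒  2A = 64, A = 32.
Then Σ (y_i + y_{i+1})·c_i = 192, so ȳ = 192 / (6·32) = 1.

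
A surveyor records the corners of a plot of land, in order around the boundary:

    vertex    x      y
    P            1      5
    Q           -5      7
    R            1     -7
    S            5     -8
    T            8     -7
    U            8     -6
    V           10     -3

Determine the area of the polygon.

106.5

Apply the shoelace formula: 2A = Σ (x_i·y_{i+1} − x_{i+1}·y_i), indices taken mod 7.
Σ = (32) + (28) + (27) + (29) + (8) + (36) + (53) = 213
Area = |Σ|/2 = 106.5.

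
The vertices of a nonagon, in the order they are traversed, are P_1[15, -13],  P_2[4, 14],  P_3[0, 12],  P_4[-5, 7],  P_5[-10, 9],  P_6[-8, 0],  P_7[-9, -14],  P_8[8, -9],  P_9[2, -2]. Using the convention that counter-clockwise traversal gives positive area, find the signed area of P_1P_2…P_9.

Σ = (262) + (48) + (60) + (25) + (72) + (112) + (193) + (2) + (4) = 778
Signed area = Σ/2 = 389 (positive ⇒ counter-clockwise traversal).

389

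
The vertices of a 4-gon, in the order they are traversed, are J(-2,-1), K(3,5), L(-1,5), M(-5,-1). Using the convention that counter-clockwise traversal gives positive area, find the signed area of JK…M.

Σ = (-7) + (20) + (26) + (3) = 42
Signed area = Σ/2 = 21 (positive ⇒ counter-clockwise traversal).

21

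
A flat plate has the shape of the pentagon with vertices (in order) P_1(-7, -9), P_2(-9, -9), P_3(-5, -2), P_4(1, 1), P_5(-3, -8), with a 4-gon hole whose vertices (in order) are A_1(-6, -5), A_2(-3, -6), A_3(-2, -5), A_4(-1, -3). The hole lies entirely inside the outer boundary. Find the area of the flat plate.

35

Outer boundary:
P_1→P_2: (-7)(-9) − (-9)(-9) = -18
P_2→P_3: (-9)(-2) − (-5)(-9) = -27
P_3→P_4: (-5)(1) − (1)(-2) = -3
P_4→P_5: (1)(-8) − (-3)(1) = -5
P_5→P_1: (-3)(-9) − (-7)(-8) = -29
Σ = -82
Area = |Σ|/2 = 41.
Hole:
Apply the shoelace (surveyor's) formula: 2A = Σ (x_i·y_{i+1} − x_{i+1}·y_i), indices taken mod 4.
Cross-terms: 21, 3, 1, -13  ⇒  Σ = 12
Area = |Σ|/2 = 6.
Net area = 41 − 6 = 35.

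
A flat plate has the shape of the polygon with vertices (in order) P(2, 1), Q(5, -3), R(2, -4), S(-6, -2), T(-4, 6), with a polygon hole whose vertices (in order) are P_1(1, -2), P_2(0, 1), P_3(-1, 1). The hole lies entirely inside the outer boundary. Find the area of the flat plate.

55

Outer boundary:
P→Q: (2)(-3) − (5)(1) = -11
Q→R: (5)(-4) − (2)(-3) = -14
R→S: (2)(-2) − (-6)(-4) = -28
S→T: (-6)(6) − (-4)(-2) = -44
T→P: (-4)(1) − (2)(6) = -16
Σ = -113
Area = |Σ|/2 = 56.5.
Hole:
Σ = (1) + (1) + (1) = 3
Area = |Σ|/2 = 1.5.
Net area = 56.5 − 1.5 = 55.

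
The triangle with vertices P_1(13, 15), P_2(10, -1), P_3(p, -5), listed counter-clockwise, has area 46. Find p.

15

The doubled signed area Σ (x_i y_{i+1} − x_{i+1} y_i) is linear in p.
With p=0 it equals -148; the coefficient of p is 16 (from the two edges through P_3).
So 16·p + -148 = 2·46 = 92 ⇒ p = 15.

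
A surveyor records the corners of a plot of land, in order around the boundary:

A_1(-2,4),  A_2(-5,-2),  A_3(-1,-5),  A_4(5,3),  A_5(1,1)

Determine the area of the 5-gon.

Apply the shoelace (surveyor's) formula: 2A = Σ (x_i·y_{i+1} − x_{i+1}·y_i), indices taken mod 5.
A_1→A_2: (-2)(-2) − (-5)(4) = 24
A_2→A_3: (-5)(-5) − (-1)(-2) = 23
A_3→A_4: (-1)(3) − (5)(-5) = 22
A_4→A_5: (5)(1) − (1)(3) = 2
A_5→A_1: (1)(4) − (-2)(1) = 6
Σ = 77
Area = |Σ|/2 = 38.5.

38.5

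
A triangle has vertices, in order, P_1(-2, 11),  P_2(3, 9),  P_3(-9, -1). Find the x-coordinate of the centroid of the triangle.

Apply the surveyor's formula. First the cross-terms c_i = x_i·y_{i+1} − x_{i+1}·y_i:
  -51, 78, -101  ⇒  2A = -74, A = -37.
Then Σ (x_i + x_{i+1})·c_i = 592, so x̄ = 592 / (6·(-37)) = -8/3.

-8/3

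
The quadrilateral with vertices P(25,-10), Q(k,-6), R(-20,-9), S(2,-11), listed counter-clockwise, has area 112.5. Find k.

The doubled signed area Σ (x_i y_{i+1} − x_{i+1} y_i) is linear in k.
With k=0 it equals 223; the coefficient of k is 1 (from the two edges through Q).
So 1·k + 223 = 2·112.5 = 225 ⇒ k = 2.

2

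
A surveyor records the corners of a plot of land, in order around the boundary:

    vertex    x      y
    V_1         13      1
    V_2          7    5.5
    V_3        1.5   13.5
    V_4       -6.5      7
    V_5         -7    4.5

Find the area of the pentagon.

V_1→V_2: (13)(5.5) − (7)(1) = 64.5
V_2→V_3: (7)(13.5) − (1.5)(5.5) = 86.25
V_3→V_4: (1.5)(7) − (-6.5)(13.5) = 98.25
V_4→V_5: (-6.5)(4.5) − (-7)(7) = 19.75
V_5→V_1: (-7)(1) − (13)(4.5) = -65.5
Σ = 203.25
Area = |Σ|/2 = 101.625.

101.625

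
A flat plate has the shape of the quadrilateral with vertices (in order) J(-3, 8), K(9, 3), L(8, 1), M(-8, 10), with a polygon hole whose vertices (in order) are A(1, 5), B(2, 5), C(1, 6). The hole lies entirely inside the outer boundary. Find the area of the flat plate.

20.5

Outer boundary:
Apply the shoelace formula: 2A = Σ (x_i·y_{i+1} − x_{i+1}·y_i), indices taken mod 4.
Σ = (-81) + (-15) + (88) + (-34) = -42
Area = |Σ|/2 = 21.
Hole:
Apply the surveyor's formula: 2A = Σ (x_i·y_{i+1} − x_{i+1}·y_i), indices taken mod 3.
Σ = (-5) + (7) + (-1) = 1
Area = |Σ|/2 = 0.5.
Net area = 21 − 0.5 = 20.5.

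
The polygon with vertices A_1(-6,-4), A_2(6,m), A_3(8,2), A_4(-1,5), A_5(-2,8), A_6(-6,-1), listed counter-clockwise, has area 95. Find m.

Write out the shoelace sum; only the two edges meeting at A_2 involve m:
2·Area = [((-6)·m − 6·(-4)) + (6·2 − 8·m)] + 112
       = -14·m + 148 = 190
⇒ m = -3.

-3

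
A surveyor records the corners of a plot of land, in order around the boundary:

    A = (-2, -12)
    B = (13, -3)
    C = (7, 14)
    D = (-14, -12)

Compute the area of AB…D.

Apply Gauss's area formula: 2A = Σ (x_i·y_{i+1} − x_{i+1}·y_i), indices taken mod 4.
Σ = (162) + (203) + (112) + (144) = 621
Area = |Σ|/2 = 310.5.

310.5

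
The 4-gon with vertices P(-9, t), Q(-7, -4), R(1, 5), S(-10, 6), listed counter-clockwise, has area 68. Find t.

-7

The doubled signed area Σ (x_i y_{i+1} − x_{i+1} y_i) is linear in t.
With t=0 it equals 115; the coefficient of t is -3 (from the two edges through P).
So -3·t + 115 = 2·68 = 136 ⇒ t = -7.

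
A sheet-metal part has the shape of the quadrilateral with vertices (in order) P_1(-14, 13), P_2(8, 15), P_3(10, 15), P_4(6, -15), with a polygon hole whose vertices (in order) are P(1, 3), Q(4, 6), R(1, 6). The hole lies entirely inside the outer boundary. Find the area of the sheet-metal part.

Outer boundary:
Σ = (-314) + (-30) + (-240) + (-132) = -716
Area = |Σ|/2 = 358.
Hole:
Σ = (-6) + (18) + (-3) = 9
Area = |Σ|/2 = 4.5.
Net area = 358 − 4.5 = 353.5.

353.5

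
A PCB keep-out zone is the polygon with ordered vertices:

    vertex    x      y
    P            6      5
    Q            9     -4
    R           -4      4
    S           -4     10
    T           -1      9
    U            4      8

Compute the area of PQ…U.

Apply the shoelace formula: 2A = Σ (x_i·y_{i+1} − x_{i+1}·y_i), indices taken mod 6.
Σ = (-69) + (20) + (-24) + (-26) + (-44) + (-28) = -171
Area = |Σ|/2 = 85.5.

85.5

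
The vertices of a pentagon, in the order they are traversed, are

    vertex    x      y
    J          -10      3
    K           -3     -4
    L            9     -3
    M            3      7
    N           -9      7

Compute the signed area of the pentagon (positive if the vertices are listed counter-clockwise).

146.5

J→K: (-10)(-4) − (-3)(3) = 49
K→L: (-3)(-3) − (9)(-4) = 45
L→M: (9)(7) − (3)(-3) = 72
M→N: (3)(7) − (-9)(7) = 84
N→J: (-9)(3) − (-10)(7) = 43
Σ = 293
Signed area = Σ/2 = 146.5 (positive ⇒ counter-clockwise traversal).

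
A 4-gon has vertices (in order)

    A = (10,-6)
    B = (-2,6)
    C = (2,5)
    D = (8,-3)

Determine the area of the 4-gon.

19

A→B: (10)(6) − (-2)(-6) = 48
B→C: (-2)(5) − (2)(6) = -22
C→D: (2)(-3) − (8)(5) = -46
D→A: (8)(-6) − (10)(-3) = -18
Σ = -38
Area = |Σ|/2 = 19.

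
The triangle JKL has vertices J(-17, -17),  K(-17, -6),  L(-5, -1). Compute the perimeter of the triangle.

44

|JK| = √((0)² + (11)²) = √121 = 11
|KL| = √((12)² + (5)²) = √169 = 13
|LJ| = √((-12)² + (-16)²) = √400 = 20
Perimeter = 11 + 13 + 20 = 44.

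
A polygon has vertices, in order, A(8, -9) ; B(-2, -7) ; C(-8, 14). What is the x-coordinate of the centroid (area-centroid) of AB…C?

-2/3

Apply the shoelace formula. First the cross-terms c_i = x_i·y_{i+1} − x_{i+1}·y_i:
  -74, -84, -40  ⇒  2A = -198, A = -99.
Then Σ (x_i + x_{i+1})·c_i = 396, so x̄ = 396 / (6·(-99)) = -2/3.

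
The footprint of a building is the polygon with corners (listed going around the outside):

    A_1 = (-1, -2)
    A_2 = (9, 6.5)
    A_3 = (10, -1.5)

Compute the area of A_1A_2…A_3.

Apply the surveyor's formula: 2A = Σ (x_i·y_{i+1} − x_{i+1}·y_i), indices taken mod 3.
Σ = (11.5) + (-78.5) + (-21.5) = -88.5
Area = |Σ|/2 = 44.25.

44.25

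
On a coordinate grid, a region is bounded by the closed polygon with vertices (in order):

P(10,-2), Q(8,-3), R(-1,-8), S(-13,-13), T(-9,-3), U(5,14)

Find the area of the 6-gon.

255.5

Apply the shoelace (surveyor's) formula: 2A = Σ (x_i·y_{i+1} − x_{i+1}·y_i), indices taken mod 6.
P→Q: (10)(-3) − (8)(-2) = -14
Q→R: (8)(-8) − (-1)(-3) = -67
R→S: (-1)(-13) − (-13)(-8) = -91
S→T: (-13)(-3) − (-9)(-13) = -78
T→U: (-9)(14) − (5)(-3) = -111
U→P: (5)(-2) − (10)(14) = -150
Σ = -511
Area = |Σ|/2 = 255.5.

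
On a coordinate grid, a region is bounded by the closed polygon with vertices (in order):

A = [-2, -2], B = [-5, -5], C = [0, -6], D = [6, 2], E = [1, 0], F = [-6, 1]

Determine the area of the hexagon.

39.5

Apply the shoelace formula: 2A = Σ (x_i·y_{i+1} − x_{i+1}·y_i), indices taken mod 6.
A→B: (-2)(-5) − (-5)(-2) = 0
B→C: (-5)(-6) − (0)(-5) = 30
C→D: (0)(2) − (6)(-6) = 36
D→E: (6)(0) − (1)(2) = -2
E→F: (1)(1) − (-6)(0) = 1
F→A: (-6)(-2) − (-2)(1) = 14
Σ = 79
Area = |Σ|/2 = 39.5.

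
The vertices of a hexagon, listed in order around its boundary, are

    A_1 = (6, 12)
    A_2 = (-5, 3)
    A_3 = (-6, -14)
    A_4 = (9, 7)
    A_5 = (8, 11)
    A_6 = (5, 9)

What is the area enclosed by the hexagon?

158

Apply the shoelace (surveyor's) formula: 2A = Σ (x_i·y_{i+1} − x_{i+1}·y_i), indices taken mod 6.
Σ = (78) + (88) + (84) + (43) + (17) + (6) = 316
Area = |Σ|/2 = 158.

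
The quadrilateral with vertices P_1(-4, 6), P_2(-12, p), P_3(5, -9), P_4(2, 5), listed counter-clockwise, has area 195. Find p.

-15

The doubled signed area Σ (x_i y_{i+1} − x_{i+1} y_i) is linear in p.
With p=0 it equals 255; the coefficient of p is -9 (from the two edges through P_2).
So -9·p + 255 = 2·195 = 390 ⇒ p = -15.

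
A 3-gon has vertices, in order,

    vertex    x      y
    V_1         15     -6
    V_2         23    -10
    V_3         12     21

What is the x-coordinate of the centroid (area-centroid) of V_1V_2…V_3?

50/3

Apply the surveyor's formula. First the cross-terms c_i = x_i·y_{i+1} − x_{i+1}·y_i:
  -12, 603, -387  ⇒  2A = 204, A = 102.
Then Σ (x_i + x_{i+1})·c_i = 10200, so x̄ = 10200 / (6·102) = 50/3.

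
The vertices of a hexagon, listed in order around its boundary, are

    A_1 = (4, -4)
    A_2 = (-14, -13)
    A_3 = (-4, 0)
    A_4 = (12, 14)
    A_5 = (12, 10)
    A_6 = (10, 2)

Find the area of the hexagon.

194

Apply Gauss's area formula: 2A = Σ (x_i·y_{i+1} − x_{i+1}·y_i), indices taken mod 6.
Σ = (-108) + (-52) + (-56) + (-48) + (-76) + (-48) = -388
Area = |Σ|/2 = 194.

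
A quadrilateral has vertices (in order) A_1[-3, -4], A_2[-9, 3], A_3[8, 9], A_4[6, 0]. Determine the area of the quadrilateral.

Apply the shoelace formula: 2A = Σ (x_i·y_{i+1} − x_{i+1}·y_i), indices taken mod 4.
Σ = (-45) + (-105) + (-54) + (-24) = -228
Area = |Σ|/2 = 114.

114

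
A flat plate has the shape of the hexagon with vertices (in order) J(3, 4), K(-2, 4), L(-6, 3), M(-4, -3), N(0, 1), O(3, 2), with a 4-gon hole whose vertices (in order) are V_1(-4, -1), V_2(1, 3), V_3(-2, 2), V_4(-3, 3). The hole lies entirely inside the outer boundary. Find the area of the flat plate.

27.5

Outer boundary:
Σ = (20) + (18) + (30) + (-4) + (-3) + (6) = 67
Area = |Σ|/2 = 33.5.
Hole:
Apply the surveyor's formula: 2A = Σ (x_i·y_{i+1} − x_{i+1}·y_i), indices taken mod 4.
Σ = (-11) + (8) + (0) + (15) = 12
Area = |Σ|/2 = 6.
Net area = 33.5 − 6 = 27.5.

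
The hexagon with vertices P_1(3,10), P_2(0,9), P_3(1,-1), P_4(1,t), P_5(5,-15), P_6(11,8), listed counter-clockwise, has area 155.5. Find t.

-4

The doubled signed area Σ (x_i y_{i+1} − x_{i+1} y_i) is linear in t.
With t=0 it equals 295; the coefficient of t is -4 (from the two edges through P_4).
So -4·t + 295 = 2·155.5 = 311 ⇒ t = -4.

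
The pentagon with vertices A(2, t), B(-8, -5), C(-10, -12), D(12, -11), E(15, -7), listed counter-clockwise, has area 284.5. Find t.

Write out the shoelace sum; only the two edges meeting at A involve t:
2·Area = [(15·t − 2·(-7)) + (2·(-5) − (-8)·t)] + 381
       = 23·t + 385 = 569
⇒ t = 8.

8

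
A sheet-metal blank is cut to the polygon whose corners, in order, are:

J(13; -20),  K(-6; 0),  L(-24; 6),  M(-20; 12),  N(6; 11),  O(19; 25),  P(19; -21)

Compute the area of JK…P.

Σ = (-120) + (-36) + (-168) + (-292) + (-59) + (-874) + (-107) = -1656
Area = |Σ|/2 = 828.

828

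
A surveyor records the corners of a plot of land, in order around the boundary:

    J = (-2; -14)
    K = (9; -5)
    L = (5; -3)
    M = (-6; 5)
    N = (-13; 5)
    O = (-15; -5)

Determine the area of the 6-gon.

258

J→K: (-2)(-5) − (9)(-14) = 136
K→L: (9)(-3) − (5)(-5) = -2
L→M: (5)(5) − (-6)(-3) = 7
M→N: (-6)(5) − (-13)(5) = 35
N→O: (-13)(-5) − (-15)(5) = 140
O→J: (-15)(-14) − (-2)(-5) = 200
Σ = 516
Area = |Σ|/2 = 258.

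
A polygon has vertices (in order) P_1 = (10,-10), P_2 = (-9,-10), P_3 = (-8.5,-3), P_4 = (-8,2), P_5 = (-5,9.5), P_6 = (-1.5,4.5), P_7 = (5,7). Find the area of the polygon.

258.125

P_1→P_2: (10)(-10) − (-9)(-10) = -190
P_2→P_3: (-9)(-3) − (-8.5)(-10) = -58
P_3→P_4: (-8.5)(2) − (-8)(-3) = -41
P_4→P_5: (-8)(9.5) − (-5)(2) = -66
P_5→P_6: (-5)(4.5) − (-1.5)(9.5) = -8.25
P_6→P_7: (-1.5)(7) − (5)(4.5) = -33
P_7→P_1: (5)(-10) − (10)(7) = -120
Σ = -516.25
Area = |Σ|/2 = 258.125.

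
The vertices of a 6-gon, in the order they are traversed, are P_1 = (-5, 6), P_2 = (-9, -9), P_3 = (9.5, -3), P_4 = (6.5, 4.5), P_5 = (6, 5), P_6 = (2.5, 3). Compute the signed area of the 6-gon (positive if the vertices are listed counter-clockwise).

Apply the shoelace (surveyor's) formula: 2A = Σ (x_i·y_{i+1} − x_{i+1}·y_i), indices taken mod 6.
Σ = (99) + (112.5) + (62.25) + (5.5) + (5.5) + (30) = 314.75
Signed area = Σ/2 = 157.375 (positive ⇒ counter-clockwise traversal).

157.375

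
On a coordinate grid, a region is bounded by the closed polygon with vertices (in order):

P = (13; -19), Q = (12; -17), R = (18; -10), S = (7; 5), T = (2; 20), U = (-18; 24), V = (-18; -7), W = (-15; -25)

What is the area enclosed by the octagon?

1202

Σ = (7) + (186) + (160) + (130) + (408) + (558) + (345) + (610) = 2404
Area = |Σ|/2 = 1202.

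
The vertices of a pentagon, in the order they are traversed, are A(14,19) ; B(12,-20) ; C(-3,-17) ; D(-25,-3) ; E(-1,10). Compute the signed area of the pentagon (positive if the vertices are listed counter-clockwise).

Apply Gauss's area formula: 2A = Σ (x_i·y_{i+1} − x_{i+1}·y_i), indices taken mod 5.
Cross-terms: -508, -264, -416, -253, -159  ⇒  Σ = -1600
Signed area = Σ/2 = -800 (negative ⇒ clockwise traversal).

-800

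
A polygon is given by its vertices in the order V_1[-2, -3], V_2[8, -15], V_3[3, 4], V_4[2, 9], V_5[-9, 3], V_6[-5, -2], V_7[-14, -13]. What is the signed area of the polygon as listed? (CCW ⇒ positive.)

Apply the surveyor's formula: 2A = Σ (x_i·y_{i+1} − x_{i+1}·y_i), indices taken mod 7.
Σ = (54) + (77) + (19) + (87) + (33) + (37) + (16) = 323
Signed area = Σ/2 = 161.5 (positive ⇒ counter-clockwise traversal).

161.5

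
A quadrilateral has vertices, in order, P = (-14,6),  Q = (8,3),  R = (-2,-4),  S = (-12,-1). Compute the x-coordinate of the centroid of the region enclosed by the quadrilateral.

Apply the shoelace formula. First the cross-terms c_i = x_i·y_{i+1} − x_{i+1}·y_i:
  -90, -26, -46, -86  ⇒  2A = -248, A = -124.
Then Σ (x_i + x_{i+1})·c_i = 3264, so x̄ = 3264 / (6·(-124)) = -136/31.

-136/31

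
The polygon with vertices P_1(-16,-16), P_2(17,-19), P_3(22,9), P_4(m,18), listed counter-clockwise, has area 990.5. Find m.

The doubled signed area Σ (x_i y_{i+1} − x_{i+1} y_i) is linear in m.
With m=0 it equals 1831; the coefficient of m is -25 (from the two edges through P_4).
So -25·m + 1831 = 2·990.5 = 1981 ⇒ m = -6.

-6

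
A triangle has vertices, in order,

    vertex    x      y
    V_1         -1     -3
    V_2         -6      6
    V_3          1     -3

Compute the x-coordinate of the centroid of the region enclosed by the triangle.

Apply the shoelace (surveyor's) formula. First the cross-terms c_i = x_i·y_{i+1} − x_{i+1}·y_i:
  -24, 12, -6  ⇒  2A = -18, A = -9.
Then Σ (x_i + x_{i+1})·c_i = 108, so x̄ = 108 / (6·(-9)) = -2.

-2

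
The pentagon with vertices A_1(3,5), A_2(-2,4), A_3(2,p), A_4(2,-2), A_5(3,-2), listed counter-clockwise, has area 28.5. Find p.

Write out the shoelace sum; only the two edges meeting at A_3 involve p:
2·Area = [((-2)·p − 2·4) + (2·(-2) − 2·p)] + 45
       = -4·p + 33 = 57
⇒ p = -6.

-6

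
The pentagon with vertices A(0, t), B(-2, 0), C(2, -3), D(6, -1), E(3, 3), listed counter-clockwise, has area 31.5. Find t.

The doubled signed area Σ (x_i y_{i+1} − x_{i+1} y_i) is linear in t.
With t=0 it equals 43; the coefficient of t is 5 (from the two edges through A).
So 5·t + 43 = 2·31.5 = 63 ⇒ t = 4.

4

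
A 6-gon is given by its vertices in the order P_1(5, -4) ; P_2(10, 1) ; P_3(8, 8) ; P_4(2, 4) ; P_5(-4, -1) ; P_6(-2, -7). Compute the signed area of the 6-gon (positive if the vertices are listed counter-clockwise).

Apply the surveyor's formula: 2A = Σ (x_i·y_{i+1} − x_{i+1}·y_i), indices taken mod 6.
Σ = (45) + (72) + (16) + (14) + (26) + (43) = 216
Signed area = Σ/2 = 108 (positive ⇒ counter-clockwise traversal).

108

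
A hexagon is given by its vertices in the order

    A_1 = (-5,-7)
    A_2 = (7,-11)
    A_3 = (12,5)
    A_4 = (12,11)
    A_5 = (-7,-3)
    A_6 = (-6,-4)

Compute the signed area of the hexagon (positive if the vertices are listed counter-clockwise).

208

Apply the surveyor's formula: 2A = Σ (x_i·y_{i+1} − x_{i+1}·y_i), indices taken mod 6.
Σ = (104) + (167) + (72) + (41) + (10) + (22) = 416
Signed area = Σ/2 = 208 (positive ⇒ counter-clockwise traversal).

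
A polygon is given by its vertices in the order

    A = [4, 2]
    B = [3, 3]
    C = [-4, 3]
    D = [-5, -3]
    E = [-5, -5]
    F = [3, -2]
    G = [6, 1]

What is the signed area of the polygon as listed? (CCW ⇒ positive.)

Apply Gauss's area formula: 2A = Σ (x_i·y_{i+1} − x_{i+1}·y_i), indices taken mod 7.
A→B: (4)(3) − (3)(2) = 6
B→C: (3)(3) − (-4)(3) = 21
C→D: (-4)(-3) − (-5)(3) = 27
D→E: (-5)(-5) − (-5)(-3) = 10
E→F: (-5)(-2) − (3)(-5) = 25
F→G: (3)(1) − (6)(-2) = 15
G→A: (6)(2) − (4)(1) = 8
Σ = 112
Signed area = Σ/2 = 56 (positive ⇒ counter-clockwise traversal).

56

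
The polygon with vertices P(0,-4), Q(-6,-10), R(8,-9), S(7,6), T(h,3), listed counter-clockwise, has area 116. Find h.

1

The doubled signed area Σ (x_i y_{i+1} − x_{i+1} y_i) is linear in h.
With h=0 it equals 242; the coefficient of h is -10 (from the two edges through T).
So -10·h + 242 = 2·116 = 232 ⇒ h = 1.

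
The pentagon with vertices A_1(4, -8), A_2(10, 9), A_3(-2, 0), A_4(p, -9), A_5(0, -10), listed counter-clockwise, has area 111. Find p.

-3

The doubled signed area Σ (x_i y_{i+1} − x_{i+1} y_i) is linear in p.
With p=0 it equals 192; the coefficient of p is -10 (from the two edges through A_4).
So -10·p + 192 = 2·111 = 222 ⇒ p = -3.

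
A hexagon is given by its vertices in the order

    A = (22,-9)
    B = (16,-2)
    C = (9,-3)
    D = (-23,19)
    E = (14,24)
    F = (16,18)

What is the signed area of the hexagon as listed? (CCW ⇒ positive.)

-659

Apply Gauss's area formula: 2A = Σ (x_i·y_{i+1} − x_{i+1}·y_i), indices taken mod 6.
Cross-terms: 100, -30, 102, -818, -132, -540  ⇒  Σ = -1318
Signed area = Σ/2 = -659 (negative ⇒ clockwise traversal).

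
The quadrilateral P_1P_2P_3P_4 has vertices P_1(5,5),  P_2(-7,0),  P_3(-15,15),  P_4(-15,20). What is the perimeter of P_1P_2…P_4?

60

|P_1P_2| = √((-12)² + (-5)²) = √169 = 13
|P_2P_3| = √((-8)² + (15)²) = √289 = 17
|P_3P_4| = √((0)² + (5)²) = √25 = 5
|P_4P_1| = √((20)² + (-15)²) = √625 = 25
Perimeter = 13 + 17 + 5 + 25 = 60.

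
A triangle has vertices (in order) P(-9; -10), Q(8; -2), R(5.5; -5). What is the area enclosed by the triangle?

15.5

Apply the shoelace formula: 2A = Σ (x_i·y_{i+1} − x_{i+1}·y_i), indices taken mod 3.
Σ = (98) + (-29) + (-100) = -31
Area = |Σ|/2 = 15.5.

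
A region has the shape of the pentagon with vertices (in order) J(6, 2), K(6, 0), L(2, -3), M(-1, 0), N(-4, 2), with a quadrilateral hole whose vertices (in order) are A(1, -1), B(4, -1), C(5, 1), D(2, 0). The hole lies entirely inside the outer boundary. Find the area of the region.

23.5

Outer boundary:
Apply the surveyor's formula: 2A = Σ (x_i·y_{i+1} − x_{i+1}·y_i), indices taken mod 5.
Σ = (-12) + (-18) + (-3) + (-2) + (-20) = -55
Area = |Σ|/2 = 27.5.
Hole:
Σ = (3) + (9) + (-2) + (-2) = 8
Area = |Σ|/2 = 4.
Net area = 27.5 − 4 = 23.5.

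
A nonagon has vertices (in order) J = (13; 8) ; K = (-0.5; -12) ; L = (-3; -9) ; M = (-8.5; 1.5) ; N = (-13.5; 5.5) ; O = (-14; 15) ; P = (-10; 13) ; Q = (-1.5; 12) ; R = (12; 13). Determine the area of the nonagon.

392.75

J→K: (13)(-12) − (-0.5)(8) = -152
K→L: (-0.5)(-9) − (-3)(-12) = -31.5
L→M: (-3)(1.5) − (-8.5)(-9) = -81
M→N: (-8.5)(5.5) − (-13.5)(1.5) = -26.5
N→O: (-13.5)(15) − (-14)(5.5) = -125.5
O→P: (-14)(13) − (-10)(15) = -32
P→Q: (-10)(12) − (-1.5)(13) = -100.5
Q→R: (-1.5)(13) − (12)(12) = -163.5
R→J: (12)(8) − (13)(13) = -73
Σ = -785.5
Area = |Σ|/2 = 392.75.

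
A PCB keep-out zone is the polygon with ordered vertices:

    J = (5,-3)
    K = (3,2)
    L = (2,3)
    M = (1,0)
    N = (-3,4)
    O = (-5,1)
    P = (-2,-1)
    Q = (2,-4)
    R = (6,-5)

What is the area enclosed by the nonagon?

Apply the surveyor's formula: 2A = Σ (x_i·y_{i+1} − x_{i+1}·y_i), indices taken mod 9.
Cross-terms: 19, 5, -3, 4, 17, 7, 10, 14, 7  ⇒  Σ = 80
Area = |Σ|/2 = 40.

40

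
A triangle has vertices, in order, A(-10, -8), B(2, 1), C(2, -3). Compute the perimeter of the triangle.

32

|AB| = √((12)² + (9)²) = √225 = 15
|BC| = √((0)² + (-4)²) = √16 = 4
|CA| = √((-12)² + (-5)²) = √169 = 13
Perimeter = 15 + 4 + 13 = 32.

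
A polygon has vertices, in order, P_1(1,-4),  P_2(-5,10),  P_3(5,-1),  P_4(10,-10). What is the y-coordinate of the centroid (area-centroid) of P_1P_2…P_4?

Apply the shoelace (surveyor's) formula. First the cross-terms c_i = x_i·y_{i+1} − x_{i+1}·y_i:
  -10, -45, -40, -30  ⇒  2A = -125, A = -62.5.
Then Σ (y_i + y_{i+1})·c_i = 395, so ȳ = 395 / (6·(-62.5)) = -79/75.

-79/75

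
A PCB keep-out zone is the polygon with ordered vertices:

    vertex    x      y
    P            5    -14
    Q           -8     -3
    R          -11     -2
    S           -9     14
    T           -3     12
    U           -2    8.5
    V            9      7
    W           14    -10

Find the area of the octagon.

404

Cross-terms: -127, -17, -172, -66, -1.5, -90.5, -188, -146  ⇒  Σ = -808
Area = |Σ|/2 = 404.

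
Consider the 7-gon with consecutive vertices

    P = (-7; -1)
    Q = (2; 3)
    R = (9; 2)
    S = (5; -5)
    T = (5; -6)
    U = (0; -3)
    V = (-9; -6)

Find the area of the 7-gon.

88.5

P→Q: (-7)(3) − (2)(-1) = -19
Q→R: (2)(2) − (9)(3) = -23
R→S: (9)(-5) − (5)(2) = -55
S→T: (5)(-6) − (5)(-5) = -5
T→U: (5)(-3) − (0)(-6) = -15
U→V: (0)(-6) − (-9)(-3) = -27
V→P: (-9)(-1) − (-7)(-6) = -33
Σ = -177
Area = |Σ|/2 = 88.5.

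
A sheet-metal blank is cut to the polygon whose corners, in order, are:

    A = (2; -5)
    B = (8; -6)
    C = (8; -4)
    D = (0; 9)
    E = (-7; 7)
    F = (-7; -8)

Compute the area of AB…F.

Σ = (28) + (16) + (72) + (63) + (105) + (51) = 335
Area = |Σ|/2 = 167.5.

167.5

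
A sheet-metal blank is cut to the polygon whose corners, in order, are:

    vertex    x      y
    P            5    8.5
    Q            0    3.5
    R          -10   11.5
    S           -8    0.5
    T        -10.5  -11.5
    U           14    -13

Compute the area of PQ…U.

359.125

Σ = (17.5) + (35) + (87) + (97.25) + (297.5) + (184) = 718.25
Area = |Σ|/2 = 359.125.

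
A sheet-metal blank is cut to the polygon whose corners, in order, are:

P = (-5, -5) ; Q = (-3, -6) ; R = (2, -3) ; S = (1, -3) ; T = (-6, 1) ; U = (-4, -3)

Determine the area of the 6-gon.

Apply the shoelace formula: 2A = Σ (x_i·y_{i+1} − x_{i+1}·y_i), indices taken mod 6.
P→Q: (-5)(-6) − (-3)(-5) = 15
Q→R: (-3)(-3) − (2)(-6) = 21
R→S: (2)(-3) − (1)(-3) = -3
S→T: (1)(1) − (-6)(-3) = -17
T→U: (-6)(-3) − (-4)(1) = 22
U→P: (-4)(-5) − (-5)(-3) = 5
Σ = 43
Area = |Σ|/2 = 21.5.

21.5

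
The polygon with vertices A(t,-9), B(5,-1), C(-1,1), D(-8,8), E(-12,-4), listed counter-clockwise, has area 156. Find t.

The doubled signed area Σ (x_i y_{i+1} − x_{i+1} y_i) is linear in t.
With t=0 it equals 285; the coefficient of t is 3 (from the two edges through A).
So 3·t + 285 = 2·156 = 312 ⇒ t = 9.

9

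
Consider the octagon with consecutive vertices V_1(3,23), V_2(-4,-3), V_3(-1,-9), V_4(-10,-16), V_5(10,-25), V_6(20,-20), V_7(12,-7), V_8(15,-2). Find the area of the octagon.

642

Apply Gauss's area formula: 2A = Σ (x_i·y_{i+1} − x_{i+1}·y_i), indices taken mod 8.
Σ = (83) + (33) + (-74) + (410) + (300) + (100) + (81) + (351) = 1284
Area = |Σ|/2 = 642.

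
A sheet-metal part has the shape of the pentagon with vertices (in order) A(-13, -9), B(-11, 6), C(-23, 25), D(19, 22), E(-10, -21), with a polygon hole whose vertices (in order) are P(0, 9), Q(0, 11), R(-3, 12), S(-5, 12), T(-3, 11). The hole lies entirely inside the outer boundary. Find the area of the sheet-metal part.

823

Outer boundary:
Apply Gauss's area formula: 2A = Σ (x_i·y_{i+1} − x_{i+1}·y_i), indices taken mod 5.
Σ = (-177) + (-137) + (-981) + (-179) + (-183) = -1657
Area = |Σ|/2 = 828.5.
Hole:
Apply the shoelace (surveyor's) formula: 2A = Σ (x_i·y_{i+1} − x_{i+1}·y_i), indices taken mod 5.
Cross-terms: 0, 33, 24, -19, -27  ⇒  Σ = 11
Area = |Σ|/2 = 5.5.
Net area = 828.5 − 5.5 = 823.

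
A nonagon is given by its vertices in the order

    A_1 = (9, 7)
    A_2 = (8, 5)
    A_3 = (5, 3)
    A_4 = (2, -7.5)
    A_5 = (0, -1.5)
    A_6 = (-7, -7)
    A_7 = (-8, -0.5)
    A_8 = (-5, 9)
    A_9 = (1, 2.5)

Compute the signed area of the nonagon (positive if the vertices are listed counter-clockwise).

Apply the shoelace formula: 2A = Σ (x_i·y_{i+1} − x_{i+1}·y_i), indices taken mod 9.
A_1→A_2: (9)(5) − (8)(7) = -11
A_2→A_3: (8)(3) − (5)(5) = -1
A_3→A_4: (5)(-7.5) − (2)(3) = -43.5
A_4→A_5: (2)(-1.5) − (0)(-7.5) = -3
A_5→A_6: (0)(-7) − (-7)(-1.5) = -10.5
A_6→A_7: (-7)(-0.5) − (-8)(-7) = -52.5
A_7→A_8: (-8)(9) − (-5)(-0.5) = -74.5
A_8→A_9: (-5)(2.5) − (1)(9) = -21.5
A_9→A_1: (1)(7) − (9)(2.5) = -15.5
Σ = -233
Signed area = Σ/2 = -116.5 (negative ⇒ clockwise traversal).

-116.5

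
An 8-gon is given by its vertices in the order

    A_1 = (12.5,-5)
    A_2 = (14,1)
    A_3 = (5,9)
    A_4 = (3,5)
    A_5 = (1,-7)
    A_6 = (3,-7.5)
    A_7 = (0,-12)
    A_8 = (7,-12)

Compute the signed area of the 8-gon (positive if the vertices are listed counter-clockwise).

176

Σ = (82.5) + (121) + (-2) + (-26) + (13.5) + (-36) + (84) + (115) = 352
Signed area = Σ/2 = 176 (positive ⇒ counter-clockwise traversal).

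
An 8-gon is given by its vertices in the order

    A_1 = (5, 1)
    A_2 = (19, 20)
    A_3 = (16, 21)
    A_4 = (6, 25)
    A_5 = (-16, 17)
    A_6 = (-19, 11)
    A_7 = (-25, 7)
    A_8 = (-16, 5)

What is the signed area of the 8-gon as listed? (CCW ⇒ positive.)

Apply the surveyor's formula: 2A = Σ (x_i·y_{i+1} − x_{i+1}·y_i), indices taken mod 8.
Σ = (81) + (79) + (274) + (502) + (147) + (142) + (-13) + (-41) = 1171
Signed area = Σ/2 = 585.5 (positive ⇒ counter-clockwise traversal).

585.5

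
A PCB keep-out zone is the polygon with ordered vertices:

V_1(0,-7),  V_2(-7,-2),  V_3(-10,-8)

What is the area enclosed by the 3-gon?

Apply the surveyor's formula: 2A = Σ (x_i·y_{i+1} − x_{i+1}·y_i), indices taken mod 3.
Σ = (-49) + (36) + (70) = 57
Area = |Σ|/2 = 28.5.

28.5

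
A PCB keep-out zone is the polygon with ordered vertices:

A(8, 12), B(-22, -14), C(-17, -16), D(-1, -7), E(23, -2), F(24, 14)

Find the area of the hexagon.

Apply Gauss's area formula: 2A = Σ (x_i·y_{i+1} − x_{i+1}·y_i), indices taken mod 6.
Cross-terms: 152, 114, 103, 163, 370, 176  ⇒  Σ = 1078
Area = |Σ|/2 = 539.

539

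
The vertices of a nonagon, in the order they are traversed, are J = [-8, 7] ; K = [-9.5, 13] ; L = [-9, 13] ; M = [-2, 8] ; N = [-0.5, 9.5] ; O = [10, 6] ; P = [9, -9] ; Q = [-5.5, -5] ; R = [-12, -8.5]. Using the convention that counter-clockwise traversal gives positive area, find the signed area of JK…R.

Cross-terms: -37.5, -6.5, -46, -15, -98, -144, -94.5, -13.25, -152  ⇒  Σ = -606.75
Signed area = Σ/2 = -303.375 (negative ⇒ clockwise traversal).

-303.375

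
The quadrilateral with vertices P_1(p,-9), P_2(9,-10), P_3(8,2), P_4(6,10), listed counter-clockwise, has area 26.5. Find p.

7

Write out the shoelace sum; only the two edges meeting at P_1 involve p:
2·Area = [(6·(-9) − p·10) + (p·(-10) − 9·(-9))] + 166
       = -20·p + 193 = 53
⇒ p = 7.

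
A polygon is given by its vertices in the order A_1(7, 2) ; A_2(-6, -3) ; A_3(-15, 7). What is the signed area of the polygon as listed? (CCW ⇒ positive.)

-87.5

Σ = (-9) + (-87) + (-79) = -175
Signed area = Σ/2 = -87.5 (negative ⇒ clockwise traversal).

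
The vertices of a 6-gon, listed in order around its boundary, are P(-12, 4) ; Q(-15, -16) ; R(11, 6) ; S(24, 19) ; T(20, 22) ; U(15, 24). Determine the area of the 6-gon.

Cross-terms: 252, 86, 65, 148, 150, 348  ⇒  Σ = 1049
Area = |Σ|/2 = 524.5.

524.5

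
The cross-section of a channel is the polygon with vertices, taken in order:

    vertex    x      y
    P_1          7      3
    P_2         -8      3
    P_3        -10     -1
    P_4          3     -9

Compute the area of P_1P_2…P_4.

P_1→P_2: (7)(3) − (-8)(3) = 45
P_2→P_3: (-8)(-1) − (-10)(3) = 38
P_3→P_4: (-10)(-9) − (3)(-1) = 93
P_4→P_1: (3)(3) − (7)(-9) = 72
Σ = 248
Area = |Σ|/2 = 124.

124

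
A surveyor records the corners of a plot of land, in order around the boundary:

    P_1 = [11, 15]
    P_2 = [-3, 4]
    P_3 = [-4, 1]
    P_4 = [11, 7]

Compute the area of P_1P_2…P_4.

Apply the shoelace (surveyor's) formula: 2A = Σ (x_i·y_{i+1} − x_{i+1}·y_i), indices taken mod 4.
Σ = (89) + (13) + (-39) + (88) = 151
Area = |Σ|/2 = 75.5.

75.5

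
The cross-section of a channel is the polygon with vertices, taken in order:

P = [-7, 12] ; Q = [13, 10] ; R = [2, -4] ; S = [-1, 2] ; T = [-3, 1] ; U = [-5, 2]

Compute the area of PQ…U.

Σ = (-226) + (-72) + (0) + (5) + (-1) + (-46) = -340
Area = |Σ|/2 = 170.

170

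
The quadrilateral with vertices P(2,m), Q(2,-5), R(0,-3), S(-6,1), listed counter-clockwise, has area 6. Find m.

-6

Write out the shoelace sum; only the two edges meeting at P involve m:
2·Area = [((-6)·m − 2·1) + (2·(-5) − 2·m)] + -24
       = -8·m + -36 = 12
⇒ m = -6.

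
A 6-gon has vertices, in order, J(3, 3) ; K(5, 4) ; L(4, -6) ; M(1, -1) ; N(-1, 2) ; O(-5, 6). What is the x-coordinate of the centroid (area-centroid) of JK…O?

386/225

Apply the surveyor's formula. First the cross-terms c_i = x_i·y_{i+1} − x_{i+1}·y_i:
  -3, -46, 2, 1, 4, -33  ⇒  2A = -75, A = -37.5.
Then Σ (x_i + x_{i+1})·c_i = -386, so x̄ = -386 / (6·(-37.5)) = 386/225.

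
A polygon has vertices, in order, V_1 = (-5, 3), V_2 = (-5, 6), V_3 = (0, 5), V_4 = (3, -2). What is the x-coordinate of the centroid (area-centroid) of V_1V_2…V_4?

Apply the surveyor's formula. First the cross-terms c_i = x_i·y_{i+1} − x_{i+1}·y_i:
  -15, -25, -15, -1  ⇒  2A = -56, A = -28.
Then Σ (x_i + x_{i+1})·c_i = 232, so x̄ = 232 / (6·(-28)) = -29/21.

-29/21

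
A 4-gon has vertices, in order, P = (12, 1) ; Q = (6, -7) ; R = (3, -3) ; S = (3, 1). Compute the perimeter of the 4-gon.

|PQ| = √((-6)² + (-8)²) = √100 = 10
|QR| = √((-3)² + (4)²) = √25 = 5
|RS| = √((0)² + (4)²) = √16 = 4
|SP| = √((9)² + (0)²) = √81 = 9
Perimeter = 10 + 5 + 4 + 9 = 28.

28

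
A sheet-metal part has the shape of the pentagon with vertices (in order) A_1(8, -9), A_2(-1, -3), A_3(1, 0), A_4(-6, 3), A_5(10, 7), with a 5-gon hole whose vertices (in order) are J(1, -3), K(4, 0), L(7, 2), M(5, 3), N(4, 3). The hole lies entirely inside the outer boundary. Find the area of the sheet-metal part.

113

Outer boundary:
Cross-terms: -33, 3, 3, -72, -146  ⇒  Σ = -245
Area = |Σ|/2 = 122.5.
Hole:
Apply Gauss's area formula: 2A = Σ (x_i·y_{i+1} − x_{i+1}·y_i), indices taken mod 5.
Σ = (12) + (8) + (11) + (3) + (-15) = 19
Area = |Σ|/2 = 9.5.
Net area = 122.5 − 9.5 = 113.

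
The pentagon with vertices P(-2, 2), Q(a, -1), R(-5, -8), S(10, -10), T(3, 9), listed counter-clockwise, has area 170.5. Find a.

-7

The doubled signed area Σ (x_i y_{i+1} − x_{i+1} y_i) is linear in a.
With a=0 it equals 271; the coefficient of a is -10 (from the two edges through Q).
So -10·a + 271 = 2·170.5 = 341 ⇒ a = -7.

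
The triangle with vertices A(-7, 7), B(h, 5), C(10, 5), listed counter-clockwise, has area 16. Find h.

-6

The doubled signed area Σ (x_i y_{i+1} − x_{i+1} y_i) is linear in h.
With h=0 it equals 20; the coefficient of h is -2 (from the two edges through B).
So -2·h + 20 = 2·16 = 32 ⇒ h = -6.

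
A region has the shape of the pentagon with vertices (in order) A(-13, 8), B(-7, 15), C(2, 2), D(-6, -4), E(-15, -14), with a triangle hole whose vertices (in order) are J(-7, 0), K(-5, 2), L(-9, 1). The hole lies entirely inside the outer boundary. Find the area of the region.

225.5

Outer boundary:
Σ = (-139) + (-44) + (4) + (24) + (-302) = -457
Area = |Σ|/2 = 228.5.
Hole:
J→K: (-7)(2) − (-5)(0) = -14
K→L: (-5)(1) − (-9)(2) = 13
L→J: (-9)(0) − (-7)(1) = 7
Σ = 6
Area = |Σ|/2 = 3.
Net area = 228.5 − 3 = 225.5.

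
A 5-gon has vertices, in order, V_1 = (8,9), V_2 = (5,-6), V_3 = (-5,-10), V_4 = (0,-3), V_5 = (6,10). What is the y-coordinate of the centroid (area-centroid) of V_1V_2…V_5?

Apply the surveyor's formula. First the cross-terms c_i = x_i·y_{i+1} − x_{i+1}·y_i:
  -93, -80, 15, 18, -26  ⇒  2A = -166, A = -83.
Then Σ (y_i + y_{i+1})·c_i = 438, so ȳ = 438 / (6·(-83)) = -73/83.

-73/83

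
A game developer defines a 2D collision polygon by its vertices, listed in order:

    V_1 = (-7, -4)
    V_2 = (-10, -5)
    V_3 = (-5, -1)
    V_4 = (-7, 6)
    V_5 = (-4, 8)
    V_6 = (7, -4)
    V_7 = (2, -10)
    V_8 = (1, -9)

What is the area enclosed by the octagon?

133

Cross-terms: -5, -15, -37, -32, -40, -62, -8, -67  ⇒  Σ = -266
Area = |Σ|/2 = 133.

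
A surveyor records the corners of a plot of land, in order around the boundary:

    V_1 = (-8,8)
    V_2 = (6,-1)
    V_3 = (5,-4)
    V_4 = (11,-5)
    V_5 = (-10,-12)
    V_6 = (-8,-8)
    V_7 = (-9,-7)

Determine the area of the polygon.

191

V_1→V_2: (-8)(-1) − (6)(8) = -40
V_2→V_3: (6)(-4) − (5)(-1) = -19
V_3→V_4: (5)(-5) − (11)(-4) = 19
V_4→V_5: (11)(-12) − (-10)(-5) = -182
V_5→V_6: (-10)(-8) − (-8)(-12) = -16
V_6→V_7: (-8)(-7) − (-9)(-8) = -16
V_7→V_1: (-9)(8) − (-8)(-7) = -128
Σ = -382
Area = |Σ|/2 = 191.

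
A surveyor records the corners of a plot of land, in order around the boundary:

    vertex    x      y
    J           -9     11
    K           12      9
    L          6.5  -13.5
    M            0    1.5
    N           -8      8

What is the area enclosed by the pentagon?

213.875

Apply Gauss's area formula: 2A = Σ (x_i·y_{i+1} − x_{i+1}·y_i), indices taken mod 5.
Cross-terms: -213, -220.5, 9.75, 12, -16  ⇒  Σ = -427.75
Area = |Σ|/2 = 213.875.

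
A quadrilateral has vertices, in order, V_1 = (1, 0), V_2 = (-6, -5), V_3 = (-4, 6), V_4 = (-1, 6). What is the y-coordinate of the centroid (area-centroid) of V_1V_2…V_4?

Apply the surveyor's formula. First the cross-terms c_i = x_i·y_{i+1} − x_{i+1}·y_i:
  -5, -56, -18, -6  ⇒  2A = -85, A = -42.5.
Then Σ (y_i + y_{i+1})·c_i = -283, so ȳ = -283 / (6·(-42.5)) = 283/255.

283/255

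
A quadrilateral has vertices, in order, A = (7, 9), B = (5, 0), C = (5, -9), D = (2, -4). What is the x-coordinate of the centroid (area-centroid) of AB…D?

Apply the shoelace (surveyor's) formula. First the cross-terms c_i = x_i·y_{i+1} − x_{i+1}·y_i:
  -45, -45, -2, 46  ⇒  2A = -46, A = -23.
Then Σ (x_i + x_{i+1})·c_i = -590, so x̄ = -590 / (6·(-23)) = 295/69.

295/69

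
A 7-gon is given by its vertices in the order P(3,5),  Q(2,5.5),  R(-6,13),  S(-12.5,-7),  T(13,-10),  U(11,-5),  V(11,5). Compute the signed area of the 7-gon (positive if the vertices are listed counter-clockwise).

Apply Gauss's area formula: 2A = Σ (x_i·y_{i+1} − x_{i+1}·y_i), indices taken mod 7.
P→Q: (3)(5.5) − (2)(5) = 6.5
Q→R: (2)(13) − (-6)(5.5) = 59
R→S: (-6)(-7) − (-12.5)(13) = 204.5
S→T: (-12.5)(-10) − (13)(-7) = 216
T→U: (13)(-5) − (11)(-10) = 45
U→V: (11)(5) − (11)(-5) = 110
V→P: (11)(5) − (3)(5) = 40
Σ = 681
Signed area = Σ/2 = 340.5 (positive ⇒ counter-clockwise traversal).

340.5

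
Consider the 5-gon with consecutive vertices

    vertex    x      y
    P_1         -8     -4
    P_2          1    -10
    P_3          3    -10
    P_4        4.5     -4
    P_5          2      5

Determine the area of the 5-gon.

99.75

Cross-terms: 84, 20, 33, 30.5, 32  ⇒  Σ = 199.5
Area = |Σ|/2 = 99.75.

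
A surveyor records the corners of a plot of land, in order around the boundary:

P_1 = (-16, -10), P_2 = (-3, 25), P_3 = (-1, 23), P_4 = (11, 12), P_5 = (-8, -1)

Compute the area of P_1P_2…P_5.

295

Apply the surveyor's formula: 2A = Σ (x_i·y_{i+1} − x_{i+1}·y_i), indices taken mod 5.
Σ = (-430) + (-44) + (-265) + (85) + (64) = -590
Area = |Σ|/2 = 295.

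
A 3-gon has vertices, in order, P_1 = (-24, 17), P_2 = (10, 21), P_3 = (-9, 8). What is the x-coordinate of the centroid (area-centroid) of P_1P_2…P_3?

Apply the surveyor's formula. First the cross-terms c_i = x_i·y_{i+1} − x_{i+1}·y_i:
  -674, 269, 39  ⇒  2A = -366, A = -183.
Then Σ (x_i + x_{i+1})·c_i = 8418, so x̄ = 8418 / (6·(-183)) = -23/3.

-23/3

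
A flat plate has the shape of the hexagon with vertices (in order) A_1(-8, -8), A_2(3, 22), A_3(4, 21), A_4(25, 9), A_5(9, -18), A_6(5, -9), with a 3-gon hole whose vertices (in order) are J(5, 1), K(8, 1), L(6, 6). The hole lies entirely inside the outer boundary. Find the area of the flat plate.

642.5

Outer boundary:
Apply the shoelace (surveyor's) formula: 2A = Σ (x_i·y_{i+1} − x_{i+1}·y_i), indices taken mod 6.
Cross-terms: -152, -25, -489, -531, 9, -112  ⇒  Σ = -1300
Area = |Σ|/2 = 650.
Hole:
Apply the surveyor's formula: 2A = Σ (x_i·y_{i+1} − x_{i+1}·y_i), indices taken mod 3.
Σ = (-3) + (42) + (-24) = 15
Area = |Σ|/2 = 7.5.
Net area = 650 − 7.5 = 642.5.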